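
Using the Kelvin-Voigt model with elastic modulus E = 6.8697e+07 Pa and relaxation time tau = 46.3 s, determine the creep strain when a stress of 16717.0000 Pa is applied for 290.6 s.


epsilon(t) = (sigma/E) * (1 - exp(-t/tau))
sigma/E = 16717.0000 / 6.8697e+07 = 2.4334e-04
exp(-t/tau) = exp(-290.6 / 46.3) = 0.0019
epsilon = 2.4334e-04 * (1 - 0.0019)
epsilon = 2.4289e-04


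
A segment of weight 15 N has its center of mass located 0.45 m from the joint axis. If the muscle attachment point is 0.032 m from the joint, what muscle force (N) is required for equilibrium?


F_muscle = W * d_load / d_muscle
F_muscle = 15 * 0.45 / 0.032
Numerator = 6.7500
F_muscle = 210.9375


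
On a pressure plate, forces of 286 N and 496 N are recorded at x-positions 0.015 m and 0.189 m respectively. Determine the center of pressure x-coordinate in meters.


COP_x = (F1*x1 + F2*x2) / (F1 + F2)
COP_x = (286*0.015 + 496*0.189) / (286 + 496)
Numerator = 98.0340
Denominator = 782
COP_x = 0.1254


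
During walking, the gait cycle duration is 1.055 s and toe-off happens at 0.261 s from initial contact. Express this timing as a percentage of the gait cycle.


pct = (event_time / cycle_time) * 100
pct = (0.261 / 1.055) * 100
ratio = 0.2474
pct = 24.7393


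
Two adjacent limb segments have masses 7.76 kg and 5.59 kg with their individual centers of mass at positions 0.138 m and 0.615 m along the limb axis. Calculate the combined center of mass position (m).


COM = (m1*x1 + m2*x2) / (m1 + m2)
COM = (7.76*0.138 + 5.59*0.615) / (7.76 + 5.59)
Numerator = 4.5087
Denominator = 13.3500
COM = 0.3377


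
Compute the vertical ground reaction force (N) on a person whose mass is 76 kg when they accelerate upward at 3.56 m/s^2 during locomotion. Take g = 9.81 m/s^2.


GRF = m * (g + a)
GRF = 76 * (9.81 + 3.56)
GRF = 76 * 13.3700
GRF = 1016.1200


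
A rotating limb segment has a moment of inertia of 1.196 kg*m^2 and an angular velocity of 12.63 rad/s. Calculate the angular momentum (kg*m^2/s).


L = I * omega
L = 1.196 * 12.63
L = 15.1055


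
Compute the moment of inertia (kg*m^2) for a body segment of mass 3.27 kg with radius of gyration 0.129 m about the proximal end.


I = m * k^2
I = 3.27 * 0.129^2
k^2 = 0.0166
I = 0.0544


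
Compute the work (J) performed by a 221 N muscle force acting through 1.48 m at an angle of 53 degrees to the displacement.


W = F * d * cos(theta)
theta = 53 deg = 0.9250 rad
cos(theta) = 0.6018
W = 221 * 1.48 * 0.6018
W = 196.8417


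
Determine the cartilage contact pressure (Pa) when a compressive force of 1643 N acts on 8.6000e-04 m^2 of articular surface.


P = F / A
P = 1643 / 8.6000e-04
P = 1.9105e+06


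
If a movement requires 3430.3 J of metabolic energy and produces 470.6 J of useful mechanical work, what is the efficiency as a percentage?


eta = (W_mech / E_meta) * 100
eta = (470.6 / 3430.3) * 100
ratio = 0.1372
eta = 13.7189


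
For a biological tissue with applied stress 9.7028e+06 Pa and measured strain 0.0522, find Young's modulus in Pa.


E = stress / strain
E = 9.7028e+06 / 0.0522
E = 1.8588e+08


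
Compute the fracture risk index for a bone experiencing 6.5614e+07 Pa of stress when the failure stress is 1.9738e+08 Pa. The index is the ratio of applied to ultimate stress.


FRI = applied / ultimate
FRI = 6.5614e+07 / 1.9738e+08
FRI = 0.3324


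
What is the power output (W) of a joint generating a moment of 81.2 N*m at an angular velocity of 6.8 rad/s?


P = M * omega
P = 81.2 * 6.8
P = 552.1600


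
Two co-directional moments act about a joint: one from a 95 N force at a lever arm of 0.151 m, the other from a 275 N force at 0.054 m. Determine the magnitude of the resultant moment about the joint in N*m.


M = F1 * d1 + F2 * d2
M = 95 * 0.151 + 275 * 0.054
M = 14.3450 + 14.8500
M = 29.1950


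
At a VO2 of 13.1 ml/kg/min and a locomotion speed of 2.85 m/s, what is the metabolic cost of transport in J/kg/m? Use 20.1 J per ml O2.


Power per kg = VO2 * 20.1 / 60
Power per kg = 13.1 * 20.1 / 60 = 4.3885 W/kg
Cost = power_per_kg / speed
Cost = 4.3885 / 2.85
Cost = 1.5398


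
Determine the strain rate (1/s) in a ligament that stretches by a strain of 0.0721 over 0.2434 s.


strain_rate = delta_strain / delta_t
strain_rate = 0.0721 / 0.2434
strain_rate = 0.2962


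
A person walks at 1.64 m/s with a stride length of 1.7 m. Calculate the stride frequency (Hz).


f = v / stride_length
f = 1.64 / 1.7
f = 0.9647


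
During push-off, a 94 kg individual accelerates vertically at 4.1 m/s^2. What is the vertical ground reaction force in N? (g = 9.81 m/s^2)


GRF = m * (g + a)
GRF = 94 * (9.81 + 4.1)
GRF = 94 * 13.9100
GRF = 1307.5400


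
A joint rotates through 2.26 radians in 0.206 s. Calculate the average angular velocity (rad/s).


omega = delta_theta / delta_t
omega = 2.26 / 0.206
omega = 10.9709


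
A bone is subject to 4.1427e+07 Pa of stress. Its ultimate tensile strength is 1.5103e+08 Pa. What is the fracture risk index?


FRI = applied / ultimate
FRI = 4.1427e+07 / 1.5103e+08
FRI = 0.2743


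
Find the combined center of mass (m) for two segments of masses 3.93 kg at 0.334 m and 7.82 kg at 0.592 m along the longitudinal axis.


COM = (m1*x1 + m2*x2) / (m1 + m2)
COM = (3.93*0.334 + 7.82*0.592) / (3.93 + 7.82)
Numerator = 5.9421
Denominator = 11.7500
COM = 0.5057


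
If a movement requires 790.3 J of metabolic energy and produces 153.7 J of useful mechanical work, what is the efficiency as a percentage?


eta = (W_mech / E_meta) * 100
eta = (153.7 / 790.3) * 100
ratio = 0.1945
eta = 19.4483


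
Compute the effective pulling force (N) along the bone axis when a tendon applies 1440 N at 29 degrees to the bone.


F_eff = F_tendon * cos(theta)
theta = 29 deg = 0.5061 rad
cos(theta) = 0.8746
F_eff = 1440 * 0.8746
F_eff = 1259.4524


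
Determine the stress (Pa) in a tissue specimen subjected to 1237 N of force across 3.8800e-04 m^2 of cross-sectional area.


stress = F / A
stress = 1237 / 3.8800e-04
stress = 3.1881e+06


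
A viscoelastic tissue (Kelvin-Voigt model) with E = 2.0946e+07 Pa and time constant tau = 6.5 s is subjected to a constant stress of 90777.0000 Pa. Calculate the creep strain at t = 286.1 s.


epsilon(t) = (sigma/E) * (1 - exp(-t/tau))
sigma/E = 90777.0000 / 2.0946e+07 = 0.0043
exp(-t/tau) = exp(-286.1 / 6.5) = 7.6623e-20
epsilon = 0.0043 * (1 - 7.6623e-20)
epsilon = 0.0043


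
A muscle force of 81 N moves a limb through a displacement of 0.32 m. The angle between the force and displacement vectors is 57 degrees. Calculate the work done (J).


W = F * d * cos(theta)
theta = 57 deg = 0.9948 rad
cos(theta) = 0.5446
W = 81 * 0.32 * 0.5446
W = 14.1170


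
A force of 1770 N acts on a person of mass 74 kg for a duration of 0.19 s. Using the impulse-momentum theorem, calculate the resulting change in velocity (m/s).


J = F * dt = 1770 * 0.19 = 336.3000 N*s
delta_v = J / m
delta_v = 336.3000 / 74
delta_v = 4.5446


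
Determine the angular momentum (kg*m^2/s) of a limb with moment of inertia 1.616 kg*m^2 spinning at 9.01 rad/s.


L = I * omega
L = 1.616 * 9.01
L = 14.5602


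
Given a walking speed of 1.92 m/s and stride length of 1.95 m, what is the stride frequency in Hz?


f = v / stride_length
f = 1.92 / 1.95
f = 0.9846


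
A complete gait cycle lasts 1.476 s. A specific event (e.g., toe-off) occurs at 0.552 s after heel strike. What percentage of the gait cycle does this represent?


pct = (event_time / cycle_time) * 100
pct = (0.552 / 1.476) * 100
ratio = 0.3740
pct = 37.3984


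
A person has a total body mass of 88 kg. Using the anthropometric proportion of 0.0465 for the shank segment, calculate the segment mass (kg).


m_segment = body_mass * fraction
m_segment = 88 * 0.0465
m_segment = 4.0920


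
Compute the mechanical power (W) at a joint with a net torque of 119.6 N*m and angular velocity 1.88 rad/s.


P = M * omega
P = 119.6 * 1.88
P = 224.8480


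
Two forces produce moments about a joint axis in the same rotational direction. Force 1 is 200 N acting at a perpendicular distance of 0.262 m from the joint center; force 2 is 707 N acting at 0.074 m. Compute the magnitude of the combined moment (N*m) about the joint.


M = F1 * d1 + F2 * d2
M = 200 * 0.262 + 707 * 0.074
M = 52.4000 + 52.3180
M = 104.7180


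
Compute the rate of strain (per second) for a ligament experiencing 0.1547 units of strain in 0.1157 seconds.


strain_rate = delta_strain / delta_t
strain_rate = 0.1547 / 0.1157
strain_rate = 1.3371


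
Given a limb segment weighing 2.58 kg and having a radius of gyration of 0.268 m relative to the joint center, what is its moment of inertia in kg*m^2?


I = m * k^2
I = 2.58 * 0.268^2
k^2 = 0.0718
I = 0.1853


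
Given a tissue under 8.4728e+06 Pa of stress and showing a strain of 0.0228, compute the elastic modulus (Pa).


E = stress / strain
E = 8.4728e+06 / 0.0228
E = 3.7161e+08


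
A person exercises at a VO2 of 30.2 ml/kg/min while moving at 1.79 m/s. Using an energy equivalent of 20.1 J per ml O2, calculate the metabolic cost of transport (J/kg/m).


Power per kg = VO2 * 20.1 / 60
Power per kg = 30.2 * 20.1 / 60 = 10.1170 W/kg
Cost = power_per_kg / speed
Cost = 10.1170 / 1.79
Cost = 5.6520


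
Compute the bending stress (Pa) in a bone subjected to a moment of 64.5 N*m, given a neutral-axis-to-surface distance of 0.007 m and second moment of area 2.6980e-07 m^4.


sigma = M * c / I
sigma = 64.5 * 0.007 / 2.6980e-07
M * c = 0.4515
sigma = 1.6735e+06


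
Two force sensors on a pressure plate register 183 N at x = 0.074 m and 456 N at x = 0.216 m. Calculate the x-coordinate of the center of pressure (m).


COP_x = (F1*x1 + F2*x2) / (F1 + F2)
COP_x = (183*0.074 + 456*0.216) / (183 + 456)
Numerator = 112.0380
Denominator = 639
COP_x = 0.1753


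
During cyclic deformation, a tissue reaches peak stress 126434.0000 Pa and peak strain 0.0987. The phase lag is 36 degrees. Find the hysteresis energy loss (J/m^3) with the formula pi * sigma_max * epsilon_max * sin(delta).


E_loss = pi * sigma_max * epsilon_max * sin(delta)
delta = 36 deg = 0.6283 rad
sin(delta) = 0.5878
E_loss = pi * 126434.0000 * 0.0987 * 0.5878
E_loss = 23043.5608


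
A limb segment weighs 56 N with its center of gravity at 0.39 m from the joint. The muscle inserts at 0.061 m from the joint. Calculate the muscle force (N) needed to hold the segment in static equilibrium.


F_muscle = W * d_load / d_muscle
F_muscle = 56 * 0.39 / 0.061
Numerator = 21.8400
F_muscle = 358.0328


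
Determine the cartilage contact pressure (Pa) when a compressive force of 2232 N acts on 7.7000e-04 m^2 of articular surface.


P = F / A
P = 2232 / 7.7000e-04
P = 2.8987e+06


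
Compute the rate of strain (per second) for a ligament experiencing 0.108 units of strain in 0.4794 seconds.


strain_rate = delta_strain / delta_t
strain_rate = 0.108 / 0.4794
strain_rate = 0.2253


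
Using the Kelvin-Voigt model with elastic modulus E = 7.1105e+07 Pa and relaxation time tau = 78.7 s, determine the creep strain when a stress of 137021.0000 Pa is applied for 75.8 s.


epsilon(t) = (sigma/E) * (1 - exp(-t/tau))
sigma/E = 137021.0000 / 7.1105e+07 = 0.0019
exp(-t/tau) = exp(-75.8 / 78.7) = 0.3817
epsilon = 0.0019 * (1 - 0.3817)
epsilon = 0.0012


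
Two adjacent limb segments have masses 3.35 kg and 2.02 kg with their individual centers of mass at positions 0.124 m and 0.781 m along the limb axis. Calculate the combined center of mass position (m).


COM = (m1*x1 + m2*x2) / (m1 + m2)
COM = (3.35*0.124 + 2.02*0.781) / (3.35 + 2.02)
Numerator = 1.9930
Denominator = 5.3700
COM = 0.3711


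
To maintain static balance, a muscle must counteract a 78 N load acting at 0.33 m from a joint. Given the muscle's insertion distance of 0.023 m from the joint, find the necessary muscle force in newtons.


F_muscle = W * d_load / d_muscle
F_muscle = 78 * 0.33 / 0.023
Numerator = 25.7400
F_muscle = 1119.1304


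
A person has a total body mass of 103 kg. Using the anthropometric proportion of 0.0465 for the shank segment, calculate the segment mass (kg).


m_segment = body_mass * fraction
m_segment = 103 * 0.0465
m_segment = 4.7895


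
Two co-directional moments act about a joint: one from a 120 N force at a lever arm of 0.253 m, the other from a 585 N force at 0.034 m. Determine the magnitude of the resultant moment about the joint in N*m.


M = F1 * d1 + F2 * d2
M = 120 * 0.253 + 585 * 0.034
M = 30.3600 + 19.8900
M = 50.2500


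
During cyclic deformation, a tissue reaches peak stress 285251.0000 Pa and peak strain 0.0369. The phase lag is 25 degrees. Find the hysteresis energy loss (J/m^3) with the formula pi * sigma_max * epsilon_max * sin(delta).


E_loss = pi * sigma_max * epsilon_max * sin(delta)
delta = 25 deg = 0.4363 rad
sin(delta) = 0.4226
E_loss = pi * 285251.0000 * 0.0369 * 0.4226
E_loss = 13974.9954


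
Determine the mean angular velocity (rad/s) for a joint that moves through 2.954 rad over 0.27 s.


omega = delta_theta / delta_t
omega = 2.954 / 0.27
omega = 10.9407


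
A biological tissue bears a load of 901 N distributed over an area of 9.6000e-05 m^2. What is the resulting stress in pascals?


stress = F / A
stress = 901 / 9.6000e-05
stress = 9.3854e+06


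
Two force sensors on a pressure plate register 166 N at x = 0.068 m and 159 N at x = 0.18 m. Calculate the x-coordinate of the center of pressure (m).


COP_x = (F1*x1 + F2*x2) / (F1 + F2)
COP_x = (166*0.068 + 159*0.18) / (166 + 159)
Numerator = 39.9080
Denominator = 325
COP_x = 0.1228


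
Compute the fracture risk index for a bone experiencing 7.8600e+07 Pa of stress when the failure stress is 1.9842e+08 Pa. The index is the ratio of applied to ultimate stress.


FRI = applied / ultimate
FRI = 7.8600e+07 / 1.9842e+08
FRI = 0.3961


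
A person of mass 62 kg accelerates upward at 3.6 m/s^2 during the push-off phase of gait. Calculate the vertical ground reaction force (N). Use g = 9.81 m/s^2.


GRF = m * (g + a)
GRF = 62 * (9.81 + 3.6)
GRF = 62 * 13.4100
GRF = 831.4200


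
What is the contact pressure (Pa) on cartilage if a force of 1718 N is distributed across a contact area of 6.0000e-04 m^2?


P = F / A
P = 1718 / 6.0000e-04
P = 2.8633e+06


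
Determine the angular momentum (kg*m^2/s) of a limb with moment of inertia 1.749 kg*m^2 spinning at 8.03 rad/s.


L = I * omega
L = 1.749 * 8.03
L = 14.0445


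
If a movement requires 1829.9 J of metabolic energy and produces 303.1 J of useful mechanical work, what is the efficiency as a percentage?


eta = (W_mech / E_meta) * 100
eta = (303.1 / 1829.9) * 100
ratio = 0.1656
eta = 16.5637


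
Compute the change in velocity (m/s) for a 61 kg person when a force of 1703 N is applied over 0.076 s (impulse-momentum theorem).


J = F * dt = 1703 * 0.076 = 129.4280 N*s
delta_v = J / m
delta_v = 129.4280 / 61
delta_v = 2.1218


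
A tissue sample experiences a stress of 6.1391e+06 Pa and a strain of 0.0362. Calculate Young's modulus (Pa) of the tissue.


E = stress / strain
E = 6.1391e+06 / 0.0362
E = 1.6959e+08


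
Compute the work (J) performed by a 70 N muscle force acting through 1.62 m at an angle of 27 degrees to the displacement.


W = F * d * cos(theta)
theta = 27 deg = 0.4712 rad
cos(theta) = 0.8910
W = 70 * 1.62 * 0.8910
W = 101.0401


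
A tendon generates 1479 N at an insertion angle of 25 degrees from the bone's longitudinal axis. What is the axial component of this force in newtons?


F_eff = F_tendon * cos(theta)
theta = 25 deg = 0.4363 rad
cos(theta) = 0.9063
F_eff = 1479 * 0.9063
F_eff = 1340.4292


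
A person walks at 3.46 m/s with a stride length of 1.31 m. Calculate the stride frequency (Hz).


f = v / stride_length
f = 3.46 / 1.31
f = 2.6412


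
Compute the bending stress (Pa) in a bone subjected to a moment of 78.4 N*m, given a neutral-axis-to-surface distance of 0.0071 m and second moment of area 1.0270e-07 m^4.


sigma = M * c / I
sigma = 78.4 * 0.0071 / 1.0270e-07
M * c = 0.5566
sigma = 5.4201e+06


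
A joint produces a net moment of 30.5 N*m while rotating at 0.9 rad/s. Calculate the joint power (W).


P = M * omega
P = 30.5 * 0.9
P = 27.4500


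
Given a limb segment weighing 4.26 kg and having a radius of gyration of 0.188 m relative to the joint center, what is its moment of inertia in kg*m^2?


I = m * k^2
I = 4.26 * 0.188^2
k^2 = 0.0353
I = 0.1506


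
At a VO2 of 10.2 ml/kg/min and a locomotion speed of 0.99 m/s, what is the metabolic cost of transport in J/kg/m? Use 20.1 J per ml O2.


Power per kg = VO2 * 20.1 / 60
Power per kg = 10.2 * 20.1 / 60 = 3.4170 W/kg
Cost = power_per_kg / speed
Cost = 3.4170 / 0.99
Cost = 3.4515


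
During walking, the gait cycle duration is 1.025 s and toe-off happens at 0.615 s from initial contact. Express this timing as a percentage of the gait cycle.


pct = (event_time / cycle_time) * 100
pct = (0.615 / 1.025) * 100
ratio = 0.6000
pct = 60.0000


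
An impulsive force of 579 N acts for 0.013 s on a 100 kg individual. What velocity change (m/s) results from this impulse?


J = F * dt = 579 * 0.013 = 7.5270 N*s
delta_v = J / m
delta_v = 7.5270 / 100
delta_v = 0.0753


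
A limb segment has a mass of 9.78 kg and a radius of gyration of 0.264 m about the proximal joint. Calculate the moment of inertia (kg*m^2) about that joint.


I = m * k^2
I = 9.78 * 0.264^2
k^2 = 0.0697
I = 0.6816


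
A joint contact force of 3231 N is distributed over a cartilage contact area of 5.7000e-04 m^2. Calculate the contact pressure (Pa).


P = F / A
P = 3231 / 5.7000e-04
P = 5.6684e+06


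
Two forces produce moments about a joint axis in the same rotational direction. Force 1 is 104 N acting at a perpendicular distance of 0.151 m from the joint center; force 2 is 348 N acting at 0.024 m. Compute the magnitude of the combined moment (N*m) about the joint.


M = F1 * d1 + F2 * d2
M = 104 * 0.151 + 348 * 0.024
M = 15.7040 + 8.3520
M = 24.0560


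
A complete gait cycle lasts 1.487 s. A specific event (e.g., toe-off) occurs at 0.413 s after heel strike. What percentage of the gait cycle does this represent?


pct = (event_time / cycle_time) * 100
pct = (0.413 / 1.487) * 100
ratio = 0.2777
pct = 27.7740


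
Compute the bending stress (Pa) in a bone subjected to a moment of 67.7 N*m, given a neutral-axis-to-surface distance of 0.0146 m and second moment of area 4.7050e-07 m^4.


sigma = M * c / I
sigma = 67.7 * 0.0146 / 4.7050e-07
M * c = 0.9884
sigma = 2.1008e+06


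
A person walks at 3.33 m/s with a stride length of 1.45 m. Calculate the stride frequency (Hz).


f = v / stride_length
f = 3.33 / 1.45
f = 2.2966


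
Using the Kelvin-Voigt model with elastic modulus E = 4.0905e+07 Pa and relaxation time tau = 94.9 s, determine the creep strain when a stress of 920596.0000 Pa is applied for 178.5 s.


epsilon(t) = (sigma/E) * (1 - exp(-t/tau))
sigma/E = 920596.0000 / 4.0905e+07 = 0.0225
exp(-t/tau) = exp(-178.5 / 94.9) = 0.1524
epsilon = 0.0225 * (1 - 0.1524)
epsilon = 0.0191


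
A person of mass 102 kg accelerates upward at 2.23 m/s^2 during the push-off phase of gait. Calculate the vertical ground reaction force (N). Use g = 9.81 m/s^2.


GRF = m * (g + a)
GRF = 102 * (9.81 + 2.23)
GRF = 102 * 12.0400
GRF = 1228.0800


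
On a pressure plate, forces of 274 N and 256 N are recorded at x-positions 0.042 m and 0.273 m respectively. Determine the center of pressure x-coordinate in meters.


COP_x = (F1*x1 + F2*x2) / (F1 + F2)
COP_x = (274*0.042 + 256*0.273) / (274 + 256)
Numerator = 81.3960
Denominator = 530
COP_x = 0.1536


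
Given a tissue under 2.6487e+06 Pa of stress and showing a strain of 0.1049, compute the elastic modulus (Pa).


E = stress / strain
E = 2.6487e+06 / 0.1049
E = 2.5250e+07


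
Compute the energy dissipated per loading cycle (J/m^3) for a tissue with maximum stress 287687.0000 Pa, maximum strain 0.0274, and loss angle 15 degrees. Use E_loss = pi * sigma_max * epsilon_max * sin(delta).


E_loss = pi * sigma_max * epsilon_max * sin(delta)
delta = 15 deg = 0.2618 rad
sin(delta) = 0.2588
E_loss = pi * 287687.0000 * 0.0274 * 0.2588
E_loss = 6409.3930


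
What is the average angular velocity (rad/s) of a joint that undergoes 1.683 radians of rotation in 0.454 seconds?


omega = delta_theta / delta_t
omega = 1.683 / 0.454
omega = 3.7070


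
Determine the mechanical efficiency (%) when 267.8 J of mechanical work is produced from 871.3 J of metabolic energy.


eta = (W_mech / E_meta) * 100
eta = (267.8 / 871.3) * 100
ratio = 0.3074
eta = 30.7357


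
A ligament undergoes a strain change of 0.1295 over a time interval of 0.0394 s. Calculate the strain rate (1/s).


strain_rate = delta_strain / delta_t
strain_rate = 0.1295 / 0.0394
strain_rate = 3.2868


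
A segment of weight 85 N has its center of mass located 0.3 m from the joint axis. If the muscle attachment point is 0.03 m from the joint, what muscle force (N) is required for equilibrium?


F_muscle = W * d_load / d_muscle
F_muscle = 85 * 0.3 / 0.03
Numerator = 25.5000
F_muscle = 850.0000


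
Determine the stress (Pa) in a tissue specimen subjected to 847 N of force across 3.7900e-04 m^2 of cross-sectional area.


stress = F / A
stress = 847 / 3.7900e-04
stress = 2.2348e+06


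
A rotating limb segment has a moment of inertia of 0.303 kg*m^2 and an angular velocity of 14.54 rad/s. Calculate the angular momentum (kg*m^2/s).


L = I * omega
L = 0.303 * 14.54
L = 4.4056


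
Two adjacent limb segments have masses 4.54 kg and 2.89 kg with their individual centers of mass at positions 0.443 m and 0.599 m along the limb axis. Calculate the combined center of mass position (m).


COM = (m1*x1 + m2*x2) / (m1 + m2)
COM = (4.54*0.443 + 2.89*0.599) / (4.54 + 2.89)
Numerator = 3.7423
Denominator = 7.4300
COM = 0.5037


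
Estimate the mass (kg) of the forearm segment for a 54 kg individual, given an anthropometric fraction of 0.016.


m_segment = body_mass * fraction
m_segment = 54 * 0.016
m_segment = 0.8640


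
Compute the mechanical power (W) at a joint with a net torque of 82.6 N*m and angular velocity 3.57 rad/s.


P = M * omega
P = 82.6 * 3.57
P = 294.8820


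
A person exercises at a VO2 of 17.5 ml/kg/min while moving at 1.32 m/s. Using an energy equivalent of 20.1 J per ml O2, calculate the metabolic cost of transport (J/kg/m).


Power per kg = VO2 * 20.1 / 60
Power per kg = 17.5 * 20.1 / 60 = 5.8625 W/kg
Cost = power_per_kg / speed
Cost = 5.8625 / 1.32
Cost = 4.4413


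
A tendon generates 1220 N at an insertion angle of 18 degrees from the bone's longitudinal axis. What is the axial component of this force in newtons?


F_eff = F_tendon * cos(theta)
theta = 18 deg = 0.3142 rad
cos(theta) = 0.9511
F_eff = 1220 * 0.9511
F_eff = 1160.2889


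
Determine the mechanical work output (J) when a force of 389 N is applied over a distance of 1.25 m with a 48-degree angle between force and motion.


W = F * d * cos(theta)
theta = 48 deg = 0.8378 rad
cos(theta) = 0.6691
W = 389 * 1.25 * 0.6691
W = 325.3648


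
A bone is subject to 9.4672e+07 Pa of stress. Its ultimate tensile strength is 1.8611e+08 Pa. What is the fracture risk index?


FRI = applied / ultimate
FRI = 9.4672e+07 / 1.8611e+08
FRI = 0.5087


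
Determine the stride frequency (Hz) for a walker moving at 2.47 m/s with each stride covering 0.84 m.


f = v / stride_length
f = 2.47 / 0.84
f = 2.9405


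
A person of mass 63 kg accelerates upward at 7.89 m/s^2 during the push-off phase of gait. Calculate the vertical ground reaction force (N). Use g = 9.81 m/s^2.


GRF = m * (g + a)
GRF = 63 * (9.81 + 7.89)
GRF = 63 * 17.7000
GRF = 1115.1000


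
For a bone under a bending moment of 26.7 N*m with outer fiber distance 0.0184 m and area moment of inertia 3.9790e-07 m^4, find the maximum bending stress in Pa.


sigma = M * c / I
sigma = 26.7 * 0.0184 / 3.9790e-07
M * c = 0.4913
sigma = 1.2347e+06


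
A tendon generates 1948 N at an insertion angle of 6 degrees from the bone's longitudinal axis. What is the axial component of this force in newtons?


F_eff = F_tendon * cos(theta)
theta = 6 deg = 0.1047 rad
cos(theta) = 0.9945
F_eff = 1948 * 0.9945
F_eff = 1937.3287


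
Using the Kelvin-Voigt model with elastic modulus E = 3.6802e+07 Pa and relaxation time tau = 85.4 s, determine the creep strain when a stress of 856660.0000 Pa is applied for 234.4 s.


epsilon(t) = (sigma/E) * (1 - exp(-t/tau))
sigma/E = 856660.0000 / 3.6802e+07 = 0.0233
exp(-t/tau) = exp(-234.4 / 85.4) = 0.0643
epsilon = 0.0233 * (1 - 0.0643)
epsilon = 0.0218


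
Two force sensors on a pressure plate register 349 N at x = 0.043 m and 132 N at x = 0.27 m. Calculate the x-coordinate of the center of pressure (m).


COP_x = (F1*x1 + F2*x2) / (F1 + F2)
COP_x = (349*0.043 + 132*0.27) / (349 + 132)
Numerator = 50.6470
Denominator = 481
COP_x = 0.1053


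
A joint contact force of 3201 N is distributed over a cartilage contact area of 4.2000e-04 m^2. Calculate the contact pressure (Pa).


P = F / A
P = 3201 / 4.2000e-04
P = 7.6214e+06


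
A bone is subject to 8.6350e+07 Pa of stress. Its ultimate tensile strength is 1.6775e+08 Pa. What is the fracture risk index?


FRI = applied / ultimate
FRI = 8.6350e+07 / 1.6775e+08
FRI = 0.5148


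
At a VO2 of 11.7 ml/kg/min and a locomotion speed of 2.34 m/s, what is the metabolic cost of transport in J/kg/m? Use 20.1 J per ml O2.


Power per kg = VO2 * 20.1 / 60
Power per kg = 11.7 * 20.1 / 60 = 3.9195 W/kg
Cost = power_per_kg / speed
Cost = 3.9195 / 2.34
Cost = 1.6750


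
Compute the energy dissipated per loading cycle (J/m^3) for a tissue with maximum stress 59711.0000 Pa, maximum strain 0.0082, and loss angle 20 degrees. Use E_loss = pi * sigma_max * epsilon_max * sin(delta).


E_loss = pi * sigma_max * epsilon_max * sin(delta)
delta = 20 deg = 0.3491 rad
sin(delta) = 0.3420
E_loss = pi * 59711.0000 * 0.0082 * 0.3420
E_loss = 526.1018


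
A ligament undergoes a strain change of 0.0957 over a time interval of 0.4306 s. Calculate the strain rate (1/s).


strain_rate = delta_strain / delta_t
strain_rate = 0.0957 / 0.4306
strain_rate = 0.2222


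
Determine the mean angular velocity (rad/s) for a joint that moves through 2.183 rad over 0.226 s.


omega = delta_theta / delta_t
omega = 2.183 / 0.226
omega = 9.6593


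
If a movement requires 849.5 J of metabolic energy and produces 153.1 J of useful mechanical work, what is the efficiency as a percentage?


eta = (W_mech / E_meta) * 100
eta = (153.1 / 849.5) * 100
ratio = 0.1802
eta = 18.0224


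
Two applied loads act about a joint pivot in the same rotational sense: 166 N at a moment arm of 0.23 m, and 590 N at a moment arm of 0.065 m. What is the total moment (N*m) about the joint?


M = F1 * d1 + F2 * d2
M = 166 * 0.23 + 590 * 0.065
M = 38.1800 + 38.3500
M = 76.5300


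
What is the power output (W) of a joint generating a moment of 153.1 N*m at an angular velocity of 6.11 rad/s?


P = M * omega
P = 153.1 * 6.11
P = 935.4410


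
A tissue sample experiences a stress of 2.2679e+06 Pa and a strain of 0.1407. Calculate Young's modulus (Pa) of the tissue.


E = stress / strain
E = 2.2679e+06 / 0.1407
E = 1.6119e+07


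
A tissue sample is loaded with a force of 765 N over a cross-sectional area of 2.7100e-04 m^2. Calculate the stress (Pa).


stress = F / A
stress = 765 / 2.7100e-04
stress = 2.8229e+06


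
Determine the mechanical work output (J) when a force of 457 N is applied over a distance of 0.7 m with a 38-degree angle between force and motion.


W = F * d * cos(theta)
theta = 38 deg = 0.6632 rad
cos(theta) = 0.7880
W = 457 * 0.7 * 0.7880
W = 252.0846


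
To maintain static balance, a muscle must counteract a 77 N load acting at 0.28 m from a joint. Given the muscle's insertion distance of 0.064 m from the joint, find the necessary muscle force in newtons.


F_muscle = W * d_load / d_muscle
F_muscle = 77 * 0.28 / 0.064
Numerator = 21.5600
F_muscle = 336.8750


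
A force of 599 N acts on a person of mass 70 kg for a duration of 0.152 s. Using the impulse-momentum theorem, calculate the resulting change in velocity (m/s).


J = F * dt = 599 * 0.152 = 91.0480 N*s
delta_v = J / m
delta_v = 91.0480 / 70
delta_v = 1.3007


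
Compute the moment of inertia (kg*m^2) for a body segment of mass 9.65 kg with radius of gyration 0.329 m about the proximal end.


I = m * k^2
I = 9.65 * 0.329^2
k^2 = 0.1082
I = 1.0445


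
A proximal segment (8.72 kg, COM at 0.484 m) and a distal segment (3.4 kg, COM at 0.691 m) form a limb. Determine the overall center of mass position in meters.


COM = (m1*x1 + m2*x2) / (m1 + m2)
COM = (8.72*0.484 + 3.4*0.691) / (8.72 + 3.4)
Numerator = 6.5699
Denominator = 12.1200
COM = 0.5421


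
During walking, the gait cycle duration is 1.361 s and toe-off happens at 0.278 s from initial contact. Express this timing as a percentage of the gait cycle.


pct = (event_time / cycle_time) * 100
pct = (0.278 / 1.361) * 100
ratio = 0.2043
pct = 20.4262


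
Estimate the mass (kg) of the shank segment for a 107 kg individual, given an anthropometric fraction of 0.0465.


m_segment = body_mass * fraction
m_segment = 107 * 0.0465
m_segment = 4.9755


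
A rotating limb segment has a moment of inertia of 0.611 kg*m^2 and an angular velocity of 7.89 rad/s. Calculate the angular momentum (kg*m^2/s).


L = I * omega
L = 0.611 * 7.89
L = 4.8208


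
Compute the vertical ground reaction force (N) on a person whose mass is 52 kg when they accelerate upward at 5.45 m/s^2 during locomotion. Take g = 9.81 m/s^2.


GRF = m * (g + a)
GRF = 52 * (9.81 + 5.45)
GRF = 52 * 15.2600
GRF = 793.5200


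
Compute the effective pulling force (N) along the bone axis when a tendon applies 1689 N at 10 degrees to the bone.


F_eff = F_tendon * cos(theta)
theta = 10 deg = 0.1745 rad
cos(theta) = 0.9848
F_eff = 1689 * 0.9848
F_eff = 1663.3403


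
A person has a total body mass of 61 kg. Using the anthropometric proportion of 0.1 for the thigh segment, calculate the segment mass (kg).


m_segment = body_mass * fraction
m_segment = 61 * 0.1
m_segment = 6.1000


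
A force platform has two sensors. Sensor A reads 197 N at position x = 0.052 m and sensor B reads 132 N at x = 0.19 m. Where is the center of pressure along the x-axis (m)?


COP_x = (F1*x1 + F2*x2) / (F1 + F2)
COP_x = (197*0.052 + 132*0.19) / (197 + 132)
Numerator = 35.3240
Denominator = 329
COP_x = 0.1074


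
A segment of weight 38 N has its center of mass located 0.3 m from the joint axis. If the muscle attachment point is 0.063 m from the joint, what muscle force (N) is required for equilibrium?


F_muscle = W * d_load / d_muscle
F_muscle = 38 * 0.3 / 0.063
Numerator = 11.4000
F_muscle = 180.9524


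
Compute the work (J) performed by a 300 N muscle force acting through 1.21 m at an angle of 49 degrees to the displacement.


W = F * d * cos(theta)
theta = 49 deg = 0.8552 rad
cos(theta) = 0.6561
W = 300 * 1.21 * 0.6561
W = 238.1494


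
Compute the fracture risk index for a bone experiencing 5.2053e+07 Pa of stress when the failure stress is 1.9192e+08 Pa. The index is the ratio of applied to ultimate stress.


FRI = applied / ultimate
FRI = 5.2053e+07 / 1.9192e+08
FRI = 0.2712


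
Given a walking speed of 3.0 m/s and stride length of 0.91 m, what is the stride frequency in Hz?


f = v / stride_length
f = 3.0 / 0.91
f = 3.2967


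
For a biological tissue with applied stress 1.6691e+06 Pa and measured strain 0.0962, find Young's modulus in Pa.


E = stress / strain
E = 1.6691e+06 / 0.0962
E = 1.7350e+07


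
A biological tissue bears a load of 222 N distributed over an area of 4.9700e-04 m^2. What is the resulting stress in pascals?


stress = F / A
stress = 222 / 4.9700e-04
stress = 446680.0805


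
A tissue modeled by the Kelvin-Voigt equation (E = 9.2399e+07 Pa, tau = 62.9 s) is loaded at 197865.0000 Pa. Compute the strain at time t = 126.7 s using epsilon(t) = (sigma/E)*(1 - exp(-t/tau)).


epsilon(t) = (sigma/E) * (1 - exp(-t/tau))
sigma/E = 197865.0000 / 9.2399e+07 = 0.0021
exp(-t/tau) = exp(-126.7 / 62.9) = 0.1334
epsilon = 0.0021 * (1 - 0.1334)
epsilon = 0.0019


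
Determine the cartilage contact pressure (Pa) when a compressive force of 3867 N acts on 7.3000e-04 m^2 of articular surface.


P = F / A
P = 3867 / 7.3000e-04
P = 5.2973e+06


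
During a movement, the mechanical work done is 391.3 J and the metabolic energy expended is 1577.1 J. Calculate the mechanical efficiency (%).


eta = (W_mech / E_meta) * 100
eta = (391.3 / 1577.1) * 100
ratio = 0.2481
eta = 24.8114


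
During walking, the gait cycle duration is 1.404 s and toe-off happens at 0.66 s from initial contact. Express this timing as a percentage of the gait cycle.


pct = (event_time / cycle_time) * 100
pct = (0.66 / 1.404) * 100
ratio = 0.4701
pct = 47.0085


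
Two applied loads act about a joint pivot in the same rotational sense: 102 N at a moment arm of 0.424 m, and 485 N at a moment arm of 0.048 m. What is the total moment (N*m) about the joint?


M = F1 * d1 + F2 * d2
M = 102 * 0.424 + 485 * 0.048
M = 43.2480 + 23.2800
M = 66.5280


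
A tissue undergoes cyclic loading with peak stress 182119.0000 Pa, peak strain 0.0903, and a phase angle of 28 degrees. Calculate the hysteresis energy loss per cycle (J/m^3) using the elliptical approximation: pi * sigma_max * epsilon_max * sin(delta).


E_loss = pi * sigma_max * epsilon_max * sin(delta)
delta = 28 deg = 0.4887 rad
sin(delta) = 0.4695
E_loss = pi * 182119.0000 * 0.0903 * 0.4695
E_loss = 24255.0498


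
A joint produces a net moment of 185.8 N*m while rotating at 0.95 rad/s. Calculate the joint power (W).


P = M * omega
P = 185.8 * 0.95
P = 176.5100


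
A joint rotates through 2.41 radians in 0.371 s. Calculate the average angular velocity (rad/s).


omega = delta_theta / delta_t
omega = 2.41 / 0.371
omega = 6.4960


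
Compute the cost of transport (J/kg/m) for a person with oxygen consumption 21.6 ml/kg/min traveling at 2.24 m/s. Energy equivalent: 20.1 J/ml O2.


Power per kg = VO2 * 20.1 / 60
Power per kg = 21.6 * 20.1 / 60 = 7.2360 W/kg
Cost = power_per_kg / speed
Cost = 7.2360 / 2.24
Cost = 3.2304


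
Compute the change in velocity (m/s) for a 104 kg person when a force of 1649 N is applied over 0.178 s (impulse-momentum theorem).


J = F * dt = 1649 * 0.178 = 293.5220 N*s
delta_v = J / m
delta_v = 293.5220 / 104
delta_v = 2.8223


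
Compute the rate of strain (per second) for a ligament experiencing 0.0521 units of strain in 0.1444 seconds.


strain_rate = delta_strain / delta_t
strain_rate = 0.0521 / 0.1444
strain_rate = 0.3608


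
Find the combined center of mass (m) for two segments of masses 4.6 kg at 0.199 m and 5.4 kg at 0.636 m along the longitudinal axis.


COM = (m1*x1 + m2*x2) / (m1 + m2)
COM = (4.6*0.199 + 5.4*0.636) / (4.6 + 5.4)
Numerator = 4.3498
Denominator = 10.0000
COM = 0.4350


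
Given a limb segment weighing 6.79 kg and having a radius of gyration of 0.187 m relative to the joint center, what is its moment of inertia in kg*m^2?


I = m * k^2
I = 6.79 * 0.187^2
k^2 = 0.0350
I = 0.2374


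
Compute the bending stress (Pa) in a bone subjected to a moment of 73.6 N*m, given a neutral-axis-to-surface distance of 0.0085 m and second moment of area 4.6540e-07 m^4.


sigma = M * c / I
sigma = 73.6 * 0.0085 / 4.6540e-07
M * c = 0.6256
sigma = 1.3442e+06


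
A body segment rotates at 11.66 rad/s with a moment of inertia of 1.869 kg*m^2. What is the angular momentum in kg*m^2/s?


L = I * omega
L = 1.869 * 11.66
L = 21.7925


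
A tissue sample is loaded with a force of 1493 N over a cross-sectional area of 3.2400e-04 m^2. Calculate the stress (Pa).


stress = F / A
stress = 1493 / 3.2400e-04
stress = 4.6080e+06


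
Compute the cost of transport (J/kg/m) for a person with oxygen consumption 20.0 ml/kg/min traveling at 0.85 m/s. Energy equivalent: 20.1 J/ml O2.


Power per kg = VO2 * 20.1 / 60
Power per kg = 20.0 * 20.1 / 60 = 6.7000 W/kg
Cost = power_per_kg / speed
Cost = 6.7000 / 0.85
Cost = 7.8824


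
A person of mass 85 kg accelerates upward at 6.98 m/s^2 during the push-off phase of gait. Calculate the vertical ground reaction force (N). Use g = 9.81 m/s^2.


GRF = m * (g + a)
GRF = 85 * (9.81 + 6.98)
GRF = 85 * 16.7900
GRF = 1427.1500


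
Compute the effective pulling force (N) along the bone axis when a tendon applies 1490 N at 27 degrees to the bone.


F_eff = F_tendon * cos(theta)
theta = 27 deg = 0.4712 rad
cos(theta) = 0.8910
F_eff = 1490 * 0.8910
F_eff = 1327.5997


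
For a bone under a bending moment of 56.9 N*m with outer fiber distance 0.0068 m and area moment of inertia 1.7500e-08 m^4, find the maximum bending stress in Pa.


sigma = M * c / I
sigma = 56.9 * 0.0068 / 1.7500e-08
M * c = 0.3869
sigma = 2.2110e+07


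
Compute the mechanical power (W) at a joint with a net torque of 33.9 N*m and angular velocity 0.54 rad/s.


P = M * omega
P = 33.9 * 0.54
P = 18.3060


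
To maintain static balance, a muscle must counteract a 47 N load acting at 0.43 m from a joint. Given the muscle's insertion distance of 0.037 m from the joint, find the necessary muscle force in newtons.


F_muscle = W * d_load / d_muscle
F_muscle = 47 * 0.43 / 0.037
Numerator = 20.2100
F_muscle = 546.2162


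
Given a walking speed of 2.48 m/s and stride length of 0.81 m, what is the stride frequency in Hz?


f = v / stride_length
f = 2.48 / 0.81
f = 3.0617


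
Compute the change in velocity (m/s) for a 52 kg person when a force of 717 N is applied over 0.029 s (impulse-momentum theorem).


J = F * dt = 717 * 0.029 = 20.7930 N*s
delta_v = J / m
delta_v = 20.7930 / 52
delta_v = 0.3999


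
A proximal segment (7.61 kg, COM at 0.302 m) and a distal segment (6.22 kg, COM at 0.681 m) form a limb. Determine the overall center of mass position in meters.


COM = (m1*x1 + m2*x2) / (m1 + m2)
COM = (7.61*0.302 + 6.22*0.681) / (7.61 + 6.22)
Numerator = 6.5340
Denominator = 13.8300
COM = 0.4725


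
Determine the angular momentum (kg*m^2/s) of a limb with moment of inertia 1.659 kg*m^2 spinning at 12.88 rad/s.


L = I * omega
L = 1.659 * 12.88
L = 21.3679


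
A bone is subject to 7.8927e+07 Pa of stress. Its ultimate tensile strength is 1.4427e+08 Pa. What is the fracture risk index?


FRI = applied / ultimate
FRI = 7.8927e+07 / 1.4427e+08
FRI = 0.5471


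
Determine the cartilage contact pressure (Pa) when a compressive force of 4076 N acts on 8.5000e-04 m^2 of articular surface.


P = F / A
P = 4076 / 8.5000e-04
P = 4.7953e+06


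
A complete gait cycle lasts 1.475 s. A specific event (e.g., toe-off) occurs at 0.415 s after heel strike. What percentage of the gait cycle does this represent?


pct = (event_time / cycle_time) * 100
pct = (0.415 / 1.475) * 100
ratio = 0.2814
pct = 28.1356


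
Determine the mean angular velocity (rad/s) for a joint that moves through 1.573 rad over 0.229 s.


omega = delta_theta / delta_t
omega = 1.573 / 0.229
omega = 6.8690


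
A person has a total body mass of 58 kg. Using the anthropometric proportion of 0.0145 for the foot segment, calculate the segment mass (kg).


m_segment = body_mass * fraction
m_segment = 58 * 0.0145
m_segment = 0.8410


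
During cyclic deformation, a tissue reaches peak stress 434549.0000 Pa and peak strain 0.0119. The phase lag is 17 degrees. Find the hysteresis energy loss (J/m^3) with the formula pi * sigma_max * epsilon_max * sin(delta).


E_loss = pi * sigma_max * epsilon_max * sin(delta)
delta = 17 deg = 0.2967 rad
sin(delta) = 0.2924
E_loss = pi * 434549.0000 * 0.0119 * 0.2924
E_loss = 4749.7519
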